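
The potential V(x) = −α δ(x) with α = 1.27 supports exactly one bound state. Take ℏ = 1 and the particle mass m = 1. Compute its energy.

For x ≠ 0 the bound state is ψ ∝ e^{−κ|x|}; integrating the TISE across the delta gives the cusp condition 2κ = 2mα/ℏ², so κ = 1.270.
Then E = −ℏ²κ²/(2m) = −mα²/(2ℏ²) = -0.8065.

E = -0.806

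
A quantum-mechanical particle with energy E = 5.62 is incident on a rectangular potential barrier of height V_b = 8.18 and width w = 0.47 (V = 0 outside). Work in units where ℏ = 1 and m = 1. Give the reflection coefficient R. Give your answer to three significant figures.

E < V_b: inside the barrier ψ ∝ e^{±κx} with κ = √(2m(V_b − E))/ℏ = 2.263.
κw = 1.063, sinh(κw) = 1.276.
Matching ψ, ψ′ at both faces gives T = [1 + V_b² sinh²(κw) / (4E(V_b − E))]⁻¹ = 1/2.892 = 0.346.
R = 1 − T = 0.654.

R = 0.654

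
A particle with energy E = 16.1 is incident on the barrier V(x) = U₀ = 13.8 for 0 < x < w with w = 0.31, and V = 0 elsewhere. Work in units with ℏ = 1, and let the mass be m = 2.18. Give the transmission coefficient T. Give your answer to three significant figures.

E > U₀: inside the barrier k₂ = √(2m(E − U₀))/ℏ = 3.167, k₂w = 0.9817.
Matching at both interfaces gives T⁻¹ = 1 + U₀² sin²(k₂w) / [4E(E − U₀)] = 1.889, hence T = 0.529.

T = 0.529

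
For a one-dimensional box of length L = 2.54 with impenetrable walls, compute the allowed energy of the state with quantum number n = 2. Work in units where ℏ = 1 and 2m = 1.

The infinite-well eigenfunctions ψ_n = √(2/L) sin(nπx/L) vanish at both walls, giving E_n = n²π²ℏ²/(2mL²).
E_2 = 2² × π² / (2 × 0.5 × 2.54²) = 6.119.

E = 6.12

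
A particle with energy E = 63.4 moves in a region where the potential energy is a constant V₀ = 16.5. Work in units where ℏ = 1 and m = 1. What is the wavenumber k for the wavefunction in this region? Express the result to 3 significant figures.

With E > V₀ the solution is oscillatory, ψ ∝ e^{±ikx} with k = √(2m(E − V₀))/ℏ.
k = √(2 × 1 × 46.9) = 9.685.

k = 9.69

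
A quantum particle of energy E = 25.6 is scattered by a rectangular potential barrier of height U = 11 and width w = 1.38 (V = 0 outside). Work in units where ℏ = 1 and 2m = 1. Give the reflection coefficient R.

Above the barrier the interior wavenumber is k₂ = √(2m(E − U))/ℏ = 3.821, giving phase k₂w = 5.273.
Matching at both interfaces gives T⁻¹ = 1 + U² sin²(k₂w) / [4E(E − U)] = 1.058, hence T = 0.945.
R = 1 − T = 0.0549.

R = 0.0549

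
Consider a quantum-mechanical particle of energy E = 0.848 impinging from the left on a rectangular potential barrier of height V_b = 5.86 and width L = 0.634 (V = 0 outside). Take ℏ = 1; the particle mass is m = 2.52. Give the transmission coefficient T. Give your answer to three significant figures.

Since E < V_b the interior solution is evanescent with decay constant κ = √(2m(V_b − E))/ℏ = 5.026.
κL = 3.186, sinh(κL) = 12.08.
Matching ψ, ψ′ at both faces gives T = [1 + V_b² sinh²(κL) / (4E(V_b − E))]⁻¹ = 1/295.8 = 0.00338.

T = 0.00338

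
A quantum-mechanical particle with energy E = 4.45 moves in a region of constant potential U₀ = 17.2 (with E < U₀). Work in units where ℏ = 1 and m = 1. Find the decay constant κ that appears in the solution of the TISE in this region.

Since E < U₀ the TISE in this region is ψ'' = κ²ψ with κ = √(2m(U₀ − E))/ℏ.
κ = √(2 × 1 × 12.75) = 5.050.

κ = 5.05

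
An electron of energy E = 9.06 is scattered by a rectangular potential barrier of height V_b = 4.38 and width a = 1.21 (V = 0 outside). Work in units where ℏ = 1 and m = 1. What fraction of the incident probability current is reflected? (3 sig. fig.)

R = 0.0310

E > V_b: inside the barrier k₂ = √(2m(E − V_b))/ℏ = 3.059, k₂a = 3.702.
T = [1 + V_b² sin²(k₂a) / (4E(E − V_b))]⁻¹ = 1/1.032 = 0.969.
R = 1 − T = 0.0310.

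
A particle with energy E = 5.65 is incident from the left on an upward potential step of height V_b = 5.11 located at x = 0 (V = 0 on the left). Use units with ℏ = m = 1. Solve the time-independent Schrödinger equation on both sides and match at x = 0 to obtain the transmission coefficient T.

On each side the TISE gives plane waves with k = √(2m(E − V))/ℏ: k₁ = √(2·1·5.65) = 3.362, k₂ = √(2·1·0.54) = 1.039.
Matching ψ and ψ′ at x = 0 gives r = (k₁ − k₂)/(k₁ + k₂), so R = r² = 0.2785 and T = 1 − R = 0.7215.

T = 0.722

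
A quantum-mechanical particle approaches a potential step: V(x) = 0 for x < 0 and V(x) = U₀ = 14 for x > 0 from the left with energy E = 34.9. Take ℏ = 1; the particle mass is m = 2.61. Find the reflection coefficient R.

The wavenumbers are k₁ = √(2mE)/ℏ = 13.50 on the left and k₂ = √(2m(E − U₀))/ℏ = 10.44 on the right.
Matching ψ and ψ′ at x = 0 gives r = (k₁ − k₂)/(k₁ + k₂), so R = r² = 0.01625 and T = 1 − R = 0.9837.

R = 0.0163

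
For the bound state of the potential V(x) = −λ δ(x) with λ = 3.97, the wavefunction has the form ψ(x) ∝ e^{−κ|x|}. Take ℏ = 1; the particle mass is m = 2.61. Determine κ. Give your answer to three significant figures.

κ = 10.4

Integrating the TISE across x = 0 gives the cusp condition ψ'(0⁺) − ψ'(0⁻) = −(2mλ/ℏ²)ψ(0).
With ψ ∝ e^{−κ|x|} this yields −2κ = −2mλ/ℏ², so κ = mλ/ℏ² = 10.36.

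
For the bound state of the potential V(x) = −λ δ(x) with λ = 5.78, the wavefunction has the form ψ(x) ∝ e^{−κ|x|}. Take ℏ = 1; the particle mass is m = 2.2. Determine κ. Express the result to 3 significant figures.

κ = 12.7

Integrate −(ℏ²/2m)ψ'' − λδ(x)ψ = Eψ from −ε to +ε: the ψ'' term gives ψ'(0⁺) − ψ'(0⁻) and the δ term gives −(2mλ/ℏ²)ψ(0).
With ψ ∝ e^{−κ|x|} this yields −2κ = −2mλ/ℏ², so κ = mλ/ℏ² = 12.72.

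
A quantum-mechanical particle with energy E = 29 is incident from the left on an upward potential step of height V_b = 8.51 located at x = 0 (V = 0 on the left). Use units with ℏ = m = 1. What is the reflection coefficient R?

The wavenumbers are k₁ = √(2mE)/ℏ = 7.616 on the left and k₂ = √(2m(E − V_b))/ℏ = 6.402 on the right.
Continuity of ψ and ψ′ at the step yields the reflection amplitude r = (k₁ − k₂)/(k₁ + k₂) = 0.08662; thus R = |r|² = 0.007503, T = 0.9925.

R = 0.00750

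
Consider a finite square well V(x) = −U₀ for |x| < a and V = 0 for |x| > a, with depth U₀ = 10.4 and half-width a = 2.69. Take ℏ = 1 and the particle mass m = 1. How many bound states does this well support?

The dimensionless depth is z₀ = a√(2mU₀)/ℏ = 2.69 × √(20.80) = 12.27.
The even/odd transcendental equations gain one root per π/2 in z₀, giving N = 1 + ⌊2z₀/π⌋ = 1 + ⌊7.810⌋ = 8.

N = 8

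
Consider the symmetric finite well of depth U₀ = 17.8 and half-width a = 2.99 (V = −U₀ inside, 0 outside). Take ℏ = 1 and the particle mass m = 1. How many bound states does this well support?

N = 12

Define the well-strength parameter z₀ = (a/ℏ)√(2mU₀) = 2.99 × √(2·1·17.8) = 17.84.
A new bound state (alternating even/odd) appears each time z₀ passes a multiple of π/2, so N = ⌊2z₀/π⌋ + 1 = ⌊11.36⌋ + 1 = 12.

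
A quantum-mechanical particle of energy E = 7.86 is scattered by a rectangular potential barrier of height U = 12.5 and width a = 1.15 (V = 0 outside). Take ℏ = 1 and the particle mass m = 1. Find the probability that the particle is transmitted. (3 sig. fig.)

Since E < U the interior solution is evanescent with decay constant κ = √(2m(U − E))/ℏ = 3.046.
κa = 3.503, sinh(κa) = 16.60.
Matching ψ, ψ′ at both faces gives T = [1 + U² sinh²(κa) / (4E(U − E))]⁻¹ = 1/296.0 = 0.00338.

T = 0.00338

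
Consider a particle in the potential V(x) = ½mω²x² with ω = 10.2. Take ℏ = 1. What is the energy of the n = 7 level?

E = 76.5

Using E_n = (n + ½)ℏω: E_7 = 7.5 × 10.2 = 76.50.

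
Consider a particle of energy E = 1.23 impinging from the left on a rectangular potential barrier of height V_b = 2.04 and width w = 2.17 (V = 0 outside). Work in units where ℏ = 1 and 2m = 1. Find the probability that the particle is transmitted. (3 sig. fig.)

T = 0.0743

E < V_b: inside the barrier ψ ∝ e^{±κx} with κ = √(2m(V_b − E))/ℏ = 0.9000.
κw = 1.953, sinh(κw) = 3.454.
The exact tunnelling result is T⁻¹ = 1 + V_b² sinh²(κw) / [4E(V_b − E)] = 13.46, so T = 0.0743.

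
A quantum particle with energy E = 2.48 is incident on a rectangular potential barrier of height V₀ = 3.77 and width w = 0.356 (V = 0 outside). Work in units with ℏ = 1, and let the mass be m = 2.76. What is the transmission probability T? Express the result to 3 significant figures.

Since E < V₀ the interior solution is evanescent with decay constant κ = √(2m(V₀ − E))/ℏ = 2.668.
κw = 0.9500, sinh(κw) = 1.099.
The exact tunnelling result is T⁻¹ = 1 + V₀² sinh²(κw) / [4E(V₀ − E)] = 2.343, so T = 0.427.

T = 0.427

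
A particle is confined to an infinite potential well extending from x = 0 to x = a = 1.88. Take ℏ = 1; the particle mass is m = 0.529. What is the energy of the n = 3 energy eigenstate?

E = 23.8

Requiring ψ(0) = ψ(a) = 0 quantises k = nπ/a, hence E_n = ℏ²k²/2m = n²π²ℏ²/(2ma²).
E_3 = 3² × π² / (2 × 0.529 × 1.88²) = 23.75.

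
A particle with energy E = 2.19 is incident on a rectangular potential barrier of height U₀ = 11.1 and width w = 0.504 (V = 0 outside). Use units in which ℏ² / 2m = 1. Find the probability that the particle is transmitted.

T = 0.122

E < U₀: inside the barrier ψ ∝ e^{±κx} with κ = √(2m(U₀ − E))/ℏ = 2.985.
κw = 1.504, sinh(κw) = 2.140.
The exact tunnelling result is T⁻¹ = 1 + U₀² sinh²(κw) / [4E(U₀ − E)] = 8.227, so T = 0.122.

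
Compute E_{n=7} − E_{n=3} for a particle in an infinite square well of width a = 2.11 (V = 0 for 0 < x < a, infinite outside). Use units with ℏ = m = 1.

E_n = n²π²ℏ²/(2ma²), so ΔE = (7² − 3²) π²ℏ²/(2ma²).
ΔE = 40 × π² / (2 × 1 × 2.11²) = 44.34.

ΔE = 44.3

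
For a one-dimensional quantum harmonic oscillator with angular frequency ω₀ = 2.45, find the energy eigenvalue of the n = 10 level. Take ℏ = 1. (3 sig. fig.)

The oscillator eigenvalues are E_n = ℏω₀(n + ½), so E_10 = 2.45 × 10.5 = 25.73.

E = 25.7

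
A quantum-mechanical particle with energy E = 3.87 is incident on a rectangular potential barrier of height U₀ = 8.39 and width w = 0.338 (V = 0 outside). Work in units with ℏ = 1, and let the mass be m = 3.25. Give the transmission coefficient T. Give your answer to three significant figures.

E < U₀: inside the barrier ψ ∝ e^{±κx} with κ = √(2m(U₀ − E))/ℏ = 5.420.
κw = 1.832, sinh(κw) = 3.043.
Matching ψ, ψ′ at both faces gives T = [1 + U₀² sinh²(κw) / (4E(U₀ − E))]⁻¹ = 1/10.32 = 0.0969.

T = 0.0969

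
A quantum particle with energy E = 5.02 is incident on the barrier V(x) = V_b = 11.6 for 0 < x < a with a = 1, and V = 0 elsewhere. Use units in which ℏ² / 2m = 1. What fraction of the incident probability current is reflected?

R = 0.977

Since E < V_b the interior solution is evanescent with decay constant κ = √(2m(V_b − E))/ℏ = 2.565.
κa = 2.565, sinh(κa) = 6.463.
The exact tunnelling result is T⁻¹ = 1 + V_b² sinh²(κa) / [4E(V_b − E)] = 43.54, so T = 0.0230.
R = 1 − T = 0.977.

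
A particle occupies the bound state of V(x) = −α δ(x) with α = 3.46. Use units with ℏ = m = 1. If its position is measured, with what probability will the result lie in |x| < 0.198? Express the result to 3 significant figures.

The normalised bound state is ψ = √κ e^{−κ|x|} with κ = mα/ℏ² = 3.460.
P(|x| < d) = ∫_{−d}^{d} κ e^{−2κ|x|} dx = 1 − e^{−2κd} = 1 − e^{−1.370} = 0.7459.

P = 0.746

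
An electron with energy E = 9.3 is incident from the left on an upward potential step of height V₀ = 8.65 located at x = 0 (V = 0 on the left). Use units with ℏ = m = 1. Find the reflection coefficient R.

R = 0.339

The wavenumbers are k₁ = √(2mE)/ℏ = 4.313 on the left and k₂ = √(2m(E − V₀))/ℏ = 1.140 on the right.
Matching ψ and ψ′ at x = 0 gives r = (k₁ − k₂)/(k₁ + k₂), so R = r² = 0.3385 and T = 1 − R = 0.6615.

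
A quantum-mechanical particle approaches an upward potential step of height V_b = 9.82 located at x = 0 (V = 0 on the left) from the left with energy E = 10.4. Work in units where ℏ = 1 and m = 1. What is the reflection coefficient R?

R = 0.382

The wavenumbers are k₁ = √(2mE)/ℏ = 4.561 on the left and k₂ = √(2m(E − V_b))/ℏ = 1.077 on the right.
Continuity of ψ and ψ′ at the step yields the reflection amplitude r = (k₁ − k₂)/(k₁ + k₂) = 0.6179; thus R = |r|² = 0.3818, T = 0.6182.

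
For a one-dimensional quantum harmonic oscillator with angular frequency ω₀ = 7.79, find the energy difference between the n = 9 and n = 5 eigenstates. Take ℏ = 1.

E_n = ℏω₀(n + ½), so ΔE = (9 − 5) ℏω₀ = 4 × 7.79 = 31.16.

ΔE = 31.2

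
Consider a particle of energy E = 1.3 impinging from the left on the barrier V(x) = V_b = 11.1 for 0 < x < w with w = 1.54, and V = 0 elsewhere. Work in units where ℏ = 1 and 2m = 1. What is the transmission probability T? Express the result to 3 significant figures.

T = 0.000107

Since E < V_b the interior solution is evanescent with decay constant κ = √(2m(V_b − E))/ℏ = 3.130.
κw = 4.821, sinh(κw) = 62.04.
Matching ψ, ψ′ at both faces gives T = [1 + V_b² sinh²(κw) / (4E(V_b − E))]⁻¹ = 1/9306 = 0.000107.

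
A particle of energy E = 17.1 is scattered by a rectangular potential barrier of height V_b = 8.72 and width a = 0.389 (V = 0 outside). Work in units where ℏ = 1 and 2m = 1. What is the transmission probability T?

Above the barrier the interior wavenumber is k₂ = √(2m(E − V_b))/ℏ = 2.895, giving phase k₂a = 1.126.
Matching at both interfaces gives T⁻¹ = 1 + V_b² sin²(k₂a) / [4E(E − V_b)] = 1.108, hence T = 0.902.

T = 0.902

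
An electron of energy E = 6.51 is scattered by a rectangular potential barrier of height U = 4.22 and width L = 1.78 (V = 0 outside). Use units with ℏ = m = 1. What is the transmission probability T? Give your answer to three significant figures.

T = 0.897

E > U: inside the barrier k₂ = √(2m(E − U))/ℏ = 2.140, k₂L = 3.809.
Matching at both interfaces gives T⁻¹ = 1 + U² sin²(k₂L) / [4E(E − U)] = 1.115, hence T = 0.897.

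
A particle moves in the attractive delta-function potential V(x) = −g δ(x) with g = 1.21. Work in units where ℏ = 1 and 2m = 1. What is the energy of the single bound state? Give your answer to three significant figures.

The bound state is ψ(x) = √κ e^{−κ|x|}. The derivative jump ψ'(0⁺) − ψ'(0⁻) = −(2mg/ℏ²)ψ(0) fixes κ = mg/ℏ² = 0.6050.
Then E = −ℏ²κ²/(2m) = −mg²/(2ℏ²) = -0.3660.

E = -0.366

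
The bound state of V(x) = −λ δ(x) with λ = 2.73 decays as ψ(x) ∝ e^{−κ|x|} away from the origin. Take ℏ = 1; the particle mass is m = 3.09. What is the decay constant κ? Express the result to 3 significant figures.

Integrating the TISE across x = 0 gives the cusp condition ψ'(0⁺) − ψ'(0⁻) = −(2mλ/ℏ²)ψ(0).
With ψ ∝ e^{−κ|x|} this yields −2κ = −2mλ/ℏ², so κ = mλ/ℏ² = 8.436.

κ = 8.44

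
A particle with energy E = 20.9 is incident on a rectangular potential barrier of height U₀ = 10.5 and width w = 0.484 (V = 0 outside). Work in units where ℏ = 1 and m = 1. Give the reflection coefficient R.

R = 0.0758

E > U₀: inside the barrier k₂ = √(2m(E − U₀))/ℏ = 4.561, k₂w = 2.207.
T = [1 + U₀² sin²(k₂w) / (4E(E − U₀))]⁻¹ = 1/1.082 = 0.924.
R = 1 − T = 0.0758.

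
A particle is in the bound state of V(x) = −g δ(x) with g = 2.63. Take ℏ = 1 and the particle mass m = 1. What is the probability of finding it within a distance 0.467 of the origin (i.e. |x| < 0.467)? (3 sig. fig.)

The normalised bound state is ψ = √κ e^{−κ|x|} with κ = mg/ℏ² = 2.630.
P(|x| < d) = ∫_{−d}^{d} κ e^{−2κ|x|} dx = 1 − e^{−2κd} = 1 − e^{−2.456} = 0.9143.

P = 0.914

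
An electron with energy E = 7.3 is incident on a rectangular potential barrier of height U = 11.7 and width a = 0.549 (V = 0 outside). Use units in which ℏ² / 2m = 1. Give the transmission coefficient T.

E < U: inside the barrier ψ ∝ e^{±κx} with κ = √(2m(U − E))/ℏ = 2.098.
κa = 1.152, sinh(κa) = 1.424.
Matching ψ, ψ′ at both faces gives T = [1 + U² sinh²(κa) / (4E(U − E))]⁻¹ = 1/3.159 = 0.317.

T = 0.317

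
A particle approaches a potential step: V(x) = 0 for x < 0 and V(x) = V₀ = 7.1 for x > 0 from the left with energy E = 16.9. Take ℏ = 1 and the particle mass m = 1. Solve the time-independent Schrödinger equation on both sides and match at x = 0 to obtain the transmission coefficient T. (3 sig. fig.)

The wavenumbers are k₁ = √(2mE)/ℏ = 5.814 on the left and k₂ = √(2m(E − V₀))/ℏ = 4.427 on the right.
Matching ψ and ψ′ at x = 0 gives r = (k₁ − k₂)/(k₁ + k₂), so R = r² = 0.01833 and T = 1 − R = 0.9817.

T = 0.982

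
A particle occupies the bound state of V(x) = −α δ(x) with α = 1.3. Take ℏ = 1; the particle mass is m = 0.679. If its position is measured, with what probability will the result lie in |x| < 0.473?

P = 0.566

The normalised bound state is ψ = √κ e^{−κ|x|} with κ = mα/ℏ² = 0.8827.
P(|x| < d) = ∫_{−d}^{d} κ e^{−2κ|x|} dx = 1 − e^{−2κd} = 1 − e^{−0.8350} = 0.5661.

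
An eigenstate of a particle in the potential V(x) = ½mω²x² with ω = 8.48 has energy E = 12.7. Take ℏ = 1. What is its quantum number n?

E_n = ℏω(n + ½) ⇒ n = E/(ℏω) − ½ = 12.7/8.48 − 0.5 = 0.998 → n = 1.

n = 1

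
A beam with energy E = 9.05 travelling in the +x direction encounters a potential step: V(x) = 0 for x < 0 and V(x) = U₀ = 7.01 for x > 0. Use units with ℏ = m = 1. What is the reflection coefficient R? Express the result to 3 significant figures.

The wavenumbers are k₁ = √(2mE)/ℏ = 4.254 on the left and k₂ = √(2m(E − U₀))/ℏ = 2.020 on the right.
Matching ψ and ψ′ at x = 0 gives r = (k₁ − k₂)/(k₁ + k₂), so R = r² = 0.1268 and T = 1 − R = 0.8732.

R = 0.127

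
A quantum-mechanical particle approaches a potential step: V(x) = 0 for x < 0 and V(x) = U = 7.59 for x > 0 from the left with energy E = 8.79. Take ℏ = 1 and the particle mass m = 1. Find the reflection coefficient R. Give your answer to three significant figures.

R = 0.212

The wavenumbers are k₁ = √(2mE)/ℏ = 4.193 on the left and k₂ = √(2m(E − U))/ℏ = 1.549 on the right.
Continuity of ψ and ψ′ at the step yields the reflection amplitude r = (k₁ − k₂)/(k₁ + k₂) = 0.4604; thus R = |r|² = 0.2120, T = 0.7880.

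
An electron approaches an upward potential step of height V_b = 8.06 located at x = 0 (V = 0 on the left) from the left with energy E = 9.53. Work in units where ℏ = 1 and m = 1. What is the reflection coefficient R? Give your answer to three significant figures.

The wavenumbers are k₁ = √(2mE)/ℏ = 4.366 on the left and k₂ = √(2m(E − V_b))/ℏ = 1.715 on the right.
Continuity of ψ and ψ′ at the step yields the reflection amplitude r = (k₁ − k₂)/(k₁ + k₂) = 0.4360; thus R = |r|² = 0.1901, T = 0.8099.

R = 0.190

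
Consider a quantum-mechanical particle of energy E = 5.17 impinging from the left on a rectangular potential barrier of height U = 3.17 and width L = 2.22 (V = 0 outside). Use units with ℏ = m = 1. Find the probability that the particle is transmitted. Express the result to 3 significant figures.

Above the barrier the interior wavenumber is k₂ = √(2m(E − U))/ℏ = 2.000, giving phase k₂L = 4.440.
T = [1 + U² sin²(k₂L) / (4E(E − U))]⁻¹ = 1/1.225 = 0.816.

T = 0.816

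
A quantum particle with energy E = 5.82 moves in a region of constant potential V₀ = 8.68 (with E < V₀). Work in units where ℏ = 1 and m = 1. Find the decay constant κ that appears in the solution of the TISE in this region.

κ = 2.39

Since E < V₀ the TISE in this region is ψ'' = κ²ψ with κ = √(2m(V₀ − E))/ℏ.
κ = √(2 × 1 × 2.86) = 2.392.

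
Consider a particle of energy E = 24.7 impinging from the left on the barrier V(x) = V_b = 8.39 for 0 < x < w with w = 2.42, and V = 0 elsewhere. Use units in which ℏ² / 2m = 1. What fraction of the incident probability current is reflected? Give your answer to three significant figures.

R = 0.00507

E > V_b: inside the barrier k₂ = √(2m(E − V_b))/ℏ = 4.039, k₂w = 9.773.
T = [1 + V_b² sin²(k₂w) / (4E(E − V_b))]⁻¹ = 1/1.005 = 0.995.
R = 1 − T = 0.00507.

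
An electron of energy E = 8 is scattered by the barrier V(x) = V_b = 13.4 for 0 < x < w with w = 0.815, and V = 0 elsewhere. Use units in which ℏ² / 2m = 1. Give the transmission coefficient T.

T = 0.0836

Since E < V_b the interior solution is evanescent with decay constant κ = √(2m(V_b − E))/ℏ = 2.324.
κw = 1.894, sinh(κw) = 3.247.
The exact tunnelling result is T⁻¹ = 1 + V_b² sinh²(κw) / [4E(V_b − E)] = 11.96, so T = 0.0836.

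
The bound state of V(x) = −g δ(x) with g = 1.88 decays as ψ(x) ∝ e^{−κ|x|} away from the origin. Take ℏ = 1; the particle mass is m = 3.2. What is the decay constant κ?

Integrate −(ℏ²/2m)ψ'' − gδ(x)ψ = Eψ from −ε to +ε: the ψ'' term gives ψ'(0⁺) − ψ'(0⁻) and the δ term gives −(2mg/ℏ²)ψ(0).
With ψ ∝ e^{−κ|x|} this yields −2κ = −2mg/ℏ², so κ = mg/ℏ² = 6.016.

κ = 6.02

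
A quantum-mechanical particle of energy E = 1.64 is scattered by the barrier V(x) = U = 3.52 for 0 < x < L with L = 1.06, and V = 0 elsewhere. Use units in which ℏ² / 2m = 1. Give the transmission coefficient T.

T = 0.196

Since E < U the interior solution is evanescent with decay constant κ = √(2m(U − E))/ℏ = 1.371.
κL = 1.453, sinh(κL) = 2.022.
The exact tunnelling result is T⁻¹ = 1 + U² sinh²(κL) / [4E(U − E)] = 5.107, so T = 0.196.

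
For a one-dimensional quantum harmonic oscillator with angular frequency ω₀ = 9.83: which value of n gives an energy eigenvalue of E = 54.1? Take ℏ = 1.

Invert E_n = (n + ½)ℏω₀: n = E/ℏω₀ − ½ = 5.004, so n = 5.

n = 5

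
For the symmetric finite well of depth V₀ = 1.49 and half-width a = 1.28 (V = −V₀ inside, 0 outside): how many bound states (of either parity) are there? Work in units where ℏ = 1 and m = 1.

N = 2

The dimensionless depth is z₀ = a√(2mV₀)/ℏ = 1.28 × √(2.980) = 2.210.
The even/odd transcendental equations gain one root per π/2 in z₀, giving N = 1 + ⌊2z₀/π⌋ = 1 + ⌊1.407⌋ = 2.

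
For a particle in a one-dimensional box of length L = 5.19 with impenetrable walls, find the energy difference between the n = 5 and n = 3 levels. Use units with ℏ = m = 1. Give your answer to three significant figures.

ΔE = 2.93

E_n = n²π²ℏ²/(2mL²), so ΔE = (5² − 3²) π²ℏ²/(2mL²).
ΔE = 16 × π² / (2 × 1 × 5.19²) = 2.931.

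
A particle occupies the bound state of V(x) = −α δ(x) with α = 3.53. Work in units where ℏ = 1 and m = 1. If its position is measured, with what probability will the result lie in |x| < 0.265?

The normalised bound state is ψ = √κ e^{−κ|x|} with κ = mα/ℏ² = 3.530.
P(|x| < d) = ∫_{−d}^{d} κ e^{−2κ|x|} dx = 1 − e^{−2κd} = 1 − e^{−1.871} = 0.8460.

P = 0.846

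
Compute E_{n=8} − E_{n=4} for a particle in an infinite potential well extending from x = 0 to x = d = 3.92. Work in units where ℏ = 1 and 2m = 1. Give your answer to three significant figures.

E_n = n²π²ℏ²/(2md²), so ΔE = (8² − 4²) π²ℏ²/(2md²).
ΔE = 48 × π² / (2 × 0.5 × 3.92²) = 30.83.

ΔE = 30.8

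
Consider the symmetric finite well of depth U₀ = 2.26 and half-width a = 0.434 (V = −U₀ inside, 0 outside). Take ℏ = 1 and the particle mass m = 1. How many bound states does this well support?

N = 1

Define the well-strength parameter z₀ = (a/ℏ)√(2mU₀) = 0.434 × √(2·1·2.26) = 0.9227.
A new bound state (alternating even/odd) appears each time z₀ passes a multiple of π/2, so N = ⌊2z₀/π⌋ + 1 = ⌊0.5874⌋ + 1 = 1.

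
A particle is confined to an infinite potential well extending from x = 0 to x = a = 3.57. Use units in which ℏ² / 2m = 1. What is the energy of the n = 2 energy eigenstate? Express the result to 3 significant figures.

E = 3.10

Requiring ψ(0) = ψ(a) = 0 quantises k = nπ/a, hence E_n = ℏ²k²/2m = n²π²ℏ²/(2ma²).
E_2 = 2² × π² / (2 × 0.5 × 3.57²) = 3.098.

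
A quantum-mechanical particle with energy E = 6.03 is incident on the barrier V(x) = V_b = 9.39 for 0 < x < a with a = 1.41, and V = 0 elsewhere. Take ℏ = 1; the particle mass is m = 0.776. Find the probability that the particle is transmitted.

T = 0.00586

E < V_b: inside the barrier ψ ∝ e^{±κx} with κ = √(2m(V_b − E))/ℏ = 2.284.
κa = 3.220, sinh(κa) = 12.49.
Matching ψ, ψ′ at both faces gives T = [1 + V_b² sinh²(κa) / (4E(V_b − E))]⁻¹ = 1/170.8 = 0.00586.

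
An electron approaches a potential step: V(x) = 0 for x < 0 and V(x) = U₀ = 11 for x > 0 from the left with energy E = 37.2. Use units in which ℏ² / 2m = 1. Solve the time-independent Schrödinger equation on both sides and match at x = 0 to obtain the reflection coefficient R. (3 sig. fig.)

On each side the TISE gives plane waves with k = √(2m(E − V))/ℏ: k₁ = √(2·½·37.2) = 6.099, k₂ = √(2·½·26.2) = 5.119.
Matching ψ and ψ′ at x = 0 gives r = (k₁ − k₂)/(k₁ + k₂), so R = r² = 0.007641 and T = 1 − R = 0.9924.

R = 0.00764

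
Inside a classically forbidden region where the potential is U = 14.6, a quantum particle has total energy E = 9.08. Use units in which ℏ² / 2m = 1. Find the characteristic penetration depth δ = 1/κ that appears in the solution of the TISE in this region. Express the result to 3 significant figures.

δ = 0.426

Since E < U the TISE in this region is ψ'' = κ²ψ with κ = √(2m(U − E))/ℏ.
κ = √(2 × 0.5 × 5.52) = 2.349. The penetration depth is δ = 1/κ = 0.426.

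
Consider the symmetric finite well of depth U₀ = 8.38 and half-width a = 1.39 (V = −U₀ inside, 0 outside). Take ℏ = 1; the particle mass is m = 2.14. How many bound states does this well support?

Define the well-strength parameter z₀ = (a/ℏ)√(2mU₀) = 1.39 × √(2·2.14·8.38) = 8.325.
A new bound state (alternating even/odd) appears each time z₀ passes a multiple of π/2, so N = ⌊2z₀/π⌋ + 1 = ⌊5.300⌋ + 1 = 6.

N = 6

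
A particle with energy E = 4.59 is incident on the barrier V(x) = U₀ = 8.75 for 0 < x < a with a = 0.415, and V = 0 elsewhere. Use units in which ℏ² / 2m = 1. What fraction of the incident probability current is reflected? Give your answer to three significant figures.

Since E < U₀ the interior solution is evanescent with decay constant κ = √(2m(U₀ − E))/ℏ = 2.040.
κa = 0.8464, sinh(κa) = 0.9512.
Matching ψ, ψ′ at both faces gives T = [1 + U₀² sinh²(κa) / (4E(U₀ − E))]⁻¹ = 1/1.907 = 0.524.
R = 1 − T = 0.476.

R = 0.476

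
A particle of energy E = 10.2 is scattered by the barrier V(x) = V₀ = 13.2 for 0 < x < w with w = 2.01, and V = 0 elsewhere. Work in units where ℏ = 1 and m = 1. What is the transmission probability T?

T = 0.000149

Since E < V₀ the interior solution is evanescent with decay constant κ = √(2m(V₀ − E))/ℏ = 2.449.
κw = 4.923, sinh(κw) = 68.74.
The exact tunnelling result is T⁻¹ = 1 + V₀² sinh²(κw) / [4E(V₀ − E)] = 6727, so T = 0.000149.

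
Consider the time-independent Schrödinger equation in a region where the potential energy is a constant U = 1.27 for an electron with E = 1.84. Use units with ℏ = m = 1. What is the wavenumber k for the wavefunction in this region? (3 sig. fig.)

k = 1.07

With E > U the solution is oscillatory, ψ ∝ e^{±ikx} with k = √(2m(E − U))/ℏ.
k = √(2 × 1 × 0.57) = 1.068.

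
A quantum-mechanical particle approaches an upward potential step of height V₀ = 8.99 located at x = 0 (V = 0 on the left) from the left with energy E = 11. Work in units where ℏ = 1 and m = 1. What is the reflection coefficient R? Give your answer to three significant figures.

R = 0.161

The wavenumbers are k₁ = √(2mE)/ℏ = 4.690 on the left and k₂ = √(2m(E − V₀))/ℏ = 2.005 on the right.
Matching ψ and ψ′ at x = 0 gives r = (k₁ − k₂)/(k₁ + k₂), so R = r² = 0.1609 and T = 1 − R = 0.8391.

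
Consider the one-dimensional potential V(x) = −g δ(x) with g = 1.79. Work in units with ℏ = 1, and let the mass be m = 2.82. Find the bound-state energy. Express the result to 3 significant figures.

E = -4.52

The bound state is ψ(x) = √κ e^{−κ|x|}. The derivative jump ψ'(0⁺) − ψ'(0⁻) = −(2mg/ℏ²)ψ(0) fixes κ = mg/ℏ² = 5.048.
Then E = −ℏ²κ²/(2m) = −mg²/(2ℏ²) = -4.518.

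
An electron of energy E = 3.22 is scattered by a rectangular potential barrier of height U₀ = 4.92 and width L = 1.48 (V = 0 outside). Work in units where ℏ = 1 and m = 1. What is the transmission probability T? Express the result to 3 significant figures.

T = 0.0153

Since E < U₀ the interior solution is evanescent with decay constant κ = √(2m(U₀ − E))/ℏ = 1.844.
κL = 2.729, sinh(κL) = 7.626.
Matching ψ, ψ′ at both faces gives T = [1 + U₀² sinh²(κL) / (4E(U₀ − E))]⁻¹ = 1/65.29 = 0.0153.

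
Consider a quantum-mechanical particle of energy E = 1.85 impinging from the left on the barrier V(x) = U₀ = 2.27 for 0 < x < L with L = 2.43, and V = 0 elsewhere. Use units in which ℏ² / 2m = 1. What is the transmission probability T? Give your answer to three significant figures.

Since E < U₀ the interior solution is evanescent with decay constant κ = √(2m(U₀ − E))/ℏ = 0.6481.
κL = 1.575, sinh(κL) = 2.311.
The exact tunnelling result is T⁻¹ = 1 + U₀² sinh²(κL) / [4E(U₀ − E)] = 9.858, so T = 0.101.

T = 0.101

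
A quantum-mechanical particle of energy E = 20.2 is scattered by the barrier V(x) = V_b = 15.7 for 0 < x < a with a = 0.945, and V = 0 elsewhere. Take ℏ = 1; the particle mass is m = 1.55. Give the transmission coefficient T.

E > V_b: inside the barrier k₂ = √(2m(E − V_b))/ℏ = 3.735, k₂a = 3.530.
T = [1 + V_b² sin²(k₂a) / (4E(E − V_b))]⁻¹ = 1/1.097 = 0.912.

T = 0.912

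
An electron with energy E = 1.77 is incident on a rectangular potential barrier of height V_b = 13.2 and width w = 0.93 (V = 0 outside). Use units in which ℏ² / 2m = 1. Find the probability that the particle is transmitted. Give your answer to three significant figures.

T = 0.00345

Since E < V_b the interior solution is evanescent with decay constant κ = √(2m(V_b − E))/ℏ = 3.381.
κw = 3.144, sinh(κw) = 11.58.
The exact tunnelling result is T⁻¹ = 1 + V_b² sinh²(κw) / [4E(V_b − E)] = 289.7, so T = 0.00345.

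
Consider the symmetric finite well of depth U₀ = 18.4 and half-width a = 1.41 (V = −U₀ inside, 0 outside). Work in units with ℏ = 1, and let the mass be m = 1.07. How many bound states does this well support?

The dimensionless depth is z₀ = a√(2mU₀)/ℏ = 1.41 × √(39.38) = 8.848.
A new bound state (alternating even/odd) appears each time z₀ passes a multiple of π/2, so N = ⌊2z₀/π⌋ + 1 = ⌊5.633⌋ + 1 = 6.

N = 6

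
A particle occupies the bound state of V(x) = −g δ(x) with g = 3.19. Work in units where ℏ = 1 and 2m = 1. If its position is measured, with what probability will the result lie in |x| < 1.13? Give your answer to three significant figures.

The normalised bound state is ψ = √κ e^{−κ|x|} with κ = mg/ℏ² = 1.595.
P(|x| < d) = ∫_{−d}^{d} κ e^{−2κ|x|} dx = 1 − e^{−2κd} = 1 − e^{−3.605} = 0.9728.

P = 0.973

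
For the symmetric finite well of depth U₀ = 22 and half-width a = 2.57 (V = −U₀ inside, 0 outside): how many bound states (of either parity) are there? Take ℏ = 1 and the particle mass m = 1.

Define the well-strength parameter z₀ = (a/ℏ)√(2mU₀) = 2.57 × √(2·1·22) = 17.05.
A new bound state (alternating even/odd) appears each time z₀ passes a multiple of π/2, so N = ⌊2z₀/π⌋ + 1 = ⌊10.85⌋ + 1 = 11.

N = 11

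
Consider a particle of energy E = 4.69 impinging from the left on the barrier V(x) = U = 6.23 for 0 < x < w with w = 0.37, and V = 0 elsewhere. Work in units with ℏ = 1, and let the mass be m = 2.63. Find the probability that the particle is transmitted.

T = 0.320

E < U: inside the barrier ψ ∝ e^{±κx} with κ = √(2m(U − E))/ℏ = 2.846.
κw = 1.053, sinh(κw) = 1.259.
Matching ψ, ψ′ at both faces gives T = [1 + U² sinh²(κw) / (4E(U − E))]⁻¹ = 1/3.129 = 0.320.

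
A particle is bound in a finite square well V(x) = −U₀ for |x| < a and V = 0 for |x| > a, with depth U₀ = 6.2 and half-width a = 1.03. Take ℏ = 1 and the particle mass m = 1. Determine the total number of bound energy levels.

N = 3

Define the well-strength parameter z₀ = (a/ℏ)√(2mU₀) = 1.03 × √(2·1·6.2) = 3.627.
The even/odd transcendental equations gain one root per π/2 in z₀, giving N = 1 + ⌊2z₀/π⌋ = 1 + ⌊2.309⌋ = 3.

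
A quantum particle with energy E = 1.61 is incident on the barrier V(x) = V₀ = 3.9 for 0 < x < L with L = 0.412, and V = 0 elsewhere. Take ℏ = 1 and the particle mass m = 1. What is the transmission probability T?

Since E < V₀ the interior solution is evanescent with decay constant κ = √(2m(V₀ − E))/ℏ = 2.140.
κL = 0.8817, sinh(κL) = 1.000.
Matching ψ, ψ′ at both faces gives T = [1 + V₀² sinh²(κL) / (4E(V₀ − E))]⁻¹ = 1/2.032 = 0.492.

T = 0.492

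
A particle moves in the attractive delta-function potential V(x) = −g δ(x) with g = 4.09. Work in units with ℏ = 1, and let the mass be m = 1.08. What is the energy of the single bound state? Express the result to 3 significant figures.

For x ≠ 0 the bound state is ψ ∝ e^{−κ|x|}; integrating the TISE across the delta gives the cusp condition 2κ = 2mg/ℏ², so κ = 4.417.
Then E = −ℏ²κ²/(2m) = −mg²/(2ℏ²) = -9.033.

E = -9.03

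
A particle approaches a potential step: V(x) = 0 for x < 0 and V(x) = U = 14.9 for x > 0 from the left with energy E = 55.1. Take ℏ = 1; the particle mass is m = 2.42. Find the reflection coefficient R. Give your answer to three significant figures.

R = 0.00619

The wavenumbers are k₁ = √(2mE)/ℏ = 16.33 on the left and k₂ = √(2m(E − U))/ℏ = 13.95 on the right.
Matching ψ and ψ′ at x = 0 gives r = (k₁ − k₂)/(k₁ + k₂), so R = r² = 0.006187 and T = 1 − R = 0.9938.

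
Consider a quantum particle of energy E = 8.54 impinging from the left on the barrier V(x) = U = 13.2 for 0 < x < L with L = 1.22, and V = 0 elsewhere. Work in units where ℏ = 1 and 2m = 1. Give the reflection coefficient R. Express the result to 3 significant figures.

R = 0.981

Since E < U the interior solution is evanescent with decay constant κ = √(2m(U − E))/ℏ = 2.159.
κL = 2.634, sinh(κL) = 6.926.
The exact tunnelling result is T⁻¹ = 1 + U² sinh²(κL) / [4E(U − E)] = 53.51, so T = 0.0187.
R = 1 − T = 0.981.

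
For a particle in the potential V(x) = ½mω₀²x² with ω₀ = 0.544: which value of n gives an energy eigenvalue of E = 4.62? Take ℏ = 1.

n = 8

E_n = ℏω₀(n + ½) ⇒ n = E/(ℏω₀) − ½ = 4.62/0.544 − 0.5 = 7.993 → n = 8.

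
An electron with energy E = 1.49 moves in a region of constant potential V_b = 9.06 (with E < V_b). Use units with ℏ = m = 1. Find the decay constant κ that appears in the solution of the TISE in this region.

κ = 3.89

Since E < V_b the TISE in this region is ψ'' = κ²ψ with κ = √(2m(V_b − E))/ℏ.
κ = √(2 × 1 × 7.57) = 3.891.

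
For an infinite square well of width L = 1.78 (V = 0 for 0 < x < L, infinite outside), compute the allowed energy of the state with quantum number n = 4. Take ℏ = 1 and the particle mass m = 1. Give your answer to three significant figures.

Requiring ψ(0) = ψ(L) = 0 quantises k = nπ/L, hence E_n = ℏ²k²/2m = n²π²ℏ²/(2mL²).
E_4 = 4² × π² / (2 × 1 × 1.78²) = 24.92.

E = 24.9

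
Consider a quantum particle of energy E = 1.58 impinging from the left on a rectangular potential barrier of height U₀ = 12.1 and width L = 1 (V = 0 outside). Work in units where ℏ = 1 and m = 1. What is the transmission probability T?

T = 0.000188

Since E < U₀ the interior solution is evanescent with decay constant κ = √(2m(U₀ − E))/ℏ = 4.587.
κL = 4.587, sinh(κL) = 49.09.
The exact tunnelling result is T⁻¹ = 1 + U₀² sinh²(κL) / [4E(U₀ − E)] = 5308, so T = 0.000188.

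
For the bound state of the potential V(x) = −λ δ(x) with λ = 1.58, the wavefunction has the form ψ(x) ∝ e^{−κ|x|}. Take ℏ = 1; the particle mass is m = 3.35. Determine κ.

Integrating the TISE across x = 0 gives the cusp condition ψ'(0⁺) − ψ'(0⁻) = −(2mλ/ℏ²)ψ(0).
With ψ ∝ e^{−κ|x|} this yields −2κ = −2mλ/ℏ², so κ = mλ/ℏ² = 5.293.

κ = 5.29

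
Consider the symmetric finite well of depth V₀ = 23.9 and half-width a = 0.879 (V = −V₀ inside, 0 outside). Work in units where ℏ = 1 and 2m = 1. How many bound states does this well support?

The dimensionless depth is z₀ = a√(2mV₀)/ℏ = 0.879 × √(23.90) = 4.297.
The even/odd transcendental equations gain one root per π/2 in z₀, giving N = 1 + ⌊2z₀/π⌋ = 1 + ⌊2.736⌋ = 3.

N = 3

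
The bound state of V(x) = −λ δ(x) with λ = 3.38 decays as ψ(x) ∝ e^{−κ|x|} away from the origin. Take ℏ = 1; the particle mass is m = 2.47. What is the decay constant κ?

κ = 8.35

Integrating the TISE across x = 0 gives the cusp condition ψ'(0⁺) − ψ'(0⁻) = −(2mλ/ℏ²)ψ(0).
With ψ ∝ e^{−κ|x|} this yields −2κ = −2mλ/ℏ², so κ = mλ/ℏ² = 8.349.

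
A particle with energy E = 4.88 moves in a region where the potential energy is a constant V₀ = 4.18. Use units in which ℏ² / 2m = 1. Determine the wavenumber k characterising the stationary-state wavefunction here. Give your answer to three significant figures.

k = 0.837

With E > V₀ the solution is oscillatory, ψ ∝ e^{±ikx} with k = √(2m(E − V₀))/ℏ.
k = √(2 × 0.5 × 0.7) = 0.8367.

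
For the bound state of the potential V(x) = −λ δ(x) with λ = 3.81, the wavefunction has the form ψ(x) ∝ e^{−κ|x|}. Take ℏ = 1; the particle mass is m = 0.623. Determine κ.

κ = 2.37

Integrate −(ℏ²/2m)ψ'' − λδ(x)ψ = Eψ from −ε to +ε: the ψ'' term gives ψ'(0⁺) − ψ'(0⁻) and the δ term gives −(2mλ/ℏ²)ψ(0).
With ψ ∝ e^{−κ|x|} this yields −2κ = −2mλ/ℏ², so κ = mλ/ℏ² = 2.374.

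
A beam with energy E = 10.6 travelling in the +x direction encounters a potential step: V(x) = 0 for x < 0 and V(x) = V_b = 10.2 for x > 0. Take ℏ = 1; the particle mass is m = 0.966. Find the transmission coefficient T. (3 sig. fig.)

T = 0.545

The wavenumbers are k₁ = √(2mE)/ℏ = 4.525 on the left and k₂ = √(2m(E − V_b))/ℏ = 0.8791 on the right.
Continuity of ψ and ψ′ at the step yields the reflection amplitude r = (k₁ − k₂)/(k₁ + k₂) = 0.6747; thus R = |r|² = 0.4552, T = 0.5448.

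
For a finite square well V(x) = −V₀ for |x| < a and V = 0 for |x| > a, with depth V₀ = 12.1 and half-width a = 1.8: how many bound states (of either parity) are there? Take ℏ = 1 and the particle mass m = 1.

Define the well-strength parameter z₀ = (a/ℏ)√(2mV₀) = 1.8 × √(2·1·12.1) = 8.855.
A new bound state (alternating even/odd) appears each time z₀ passes a multiple of π/2, so N = ⌊2z₀/π⌋ + 1 = ⌊5.637⌋ + 1 = 6.

N = 6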